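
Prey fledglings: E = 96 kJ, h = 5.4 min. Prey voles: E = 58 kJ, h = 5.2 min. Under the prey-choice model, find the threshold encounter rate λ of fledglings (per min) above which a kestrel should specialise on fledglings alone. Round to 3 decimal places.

0.312 per min

At the threshold, the rate on fledglings alone equals the profitability of voles: λ·96/(1 + λ·5.4) = 58/5.2 = 11.15.
Rearranging, λ(96 − 11.15×5.4) = 11.15, so λ = 11.15/35.77 = 0.3118 per min.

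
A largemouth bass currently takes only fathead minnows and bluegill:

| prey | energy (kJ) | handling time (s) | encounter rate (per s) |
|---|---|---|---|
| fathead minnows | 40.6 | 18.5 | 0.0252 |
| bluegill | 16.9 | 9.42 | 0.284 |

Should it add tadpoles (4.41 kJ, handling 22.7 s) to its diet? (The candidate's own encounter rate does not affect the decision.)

No

On fathead minnows and bluegill alone, R = ΣλE/(1+Σλh) = 5.823/4.141 = 1.406 kJ/s.
tadpoles: E/h = 4.41/22.7 = 0.1943 kJ/s.
0.1943 < 1.406, so adding tadpoles would lower the average — exclude it.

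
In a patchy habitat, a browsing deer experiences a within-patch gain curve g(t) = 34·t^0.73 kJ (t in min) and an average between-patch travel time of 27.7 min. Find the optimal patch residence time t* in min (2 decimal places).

Optimal t* satisfies g'(t*) = g(t*)/(T + t*).
g'(t) = 0.73·34·t^-0.27. Setting 0.73·34·t^-0.27 = 34·t^0.73/(27.7+t) gives 0.73(27.7+t) = t, so 0.27·t = 0.73×27.7.
t* = 0.73×27.7/0.27 = 74.89 min.

74.89 min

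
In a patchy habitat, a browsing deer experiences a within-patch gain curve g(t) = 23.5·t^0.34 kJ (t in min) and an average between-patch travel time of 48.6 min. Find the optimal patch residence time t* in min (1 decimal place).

Optimal t* satisfies g'(t*) = g(t*)/(T + t*).
g'(t) = 0.34·23.5·t^-0.66. Setting 0.34·23.5·t^-0.66 = 23.5·t^0.34/(48.6+t) gives 0.34(48.6+t) = t, so 0.66·t = 0.34×48.6.
t* = 0.34×48.6/0.66 = 25.04 min.

25.0 min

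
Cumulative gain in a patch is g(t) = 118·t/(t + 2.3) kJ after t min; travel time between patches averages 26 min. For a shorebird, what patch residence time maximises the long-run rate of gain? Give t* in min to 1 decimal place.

Optimal t* satisfies g'(t*) = g(t*)/(T + t*).
g'(t) = 118·2.3/(t + 2.3)². Setting 118·2.3/(t+2.3)² = 118t/[(t+2.3)(26+t)] gives 2.3(26+t) = t(t+2.3), so t² = 2.3×26 = 59.8.
t* = √59.8 = 7.733 min.

7.7 min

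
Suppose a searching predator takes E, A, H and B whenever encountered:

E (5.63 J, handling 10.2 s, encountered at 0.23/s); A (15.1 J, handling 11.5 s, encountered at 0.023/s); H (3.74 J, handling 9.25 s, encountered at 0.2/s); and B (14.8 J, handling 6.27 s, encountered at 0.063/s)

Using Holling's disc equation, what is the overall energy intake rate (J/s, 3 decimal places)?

0.567 J/s

R = (0.23×5.63 + 0.023×15.1 + 0.2×3.74 + 0.063×14.8) / (1 + 0.23×10.2 + 0.023×11.5 + 0.2×9.25 + 0.063×6.27) = 3.323/5.856 = 0.5674 J/s.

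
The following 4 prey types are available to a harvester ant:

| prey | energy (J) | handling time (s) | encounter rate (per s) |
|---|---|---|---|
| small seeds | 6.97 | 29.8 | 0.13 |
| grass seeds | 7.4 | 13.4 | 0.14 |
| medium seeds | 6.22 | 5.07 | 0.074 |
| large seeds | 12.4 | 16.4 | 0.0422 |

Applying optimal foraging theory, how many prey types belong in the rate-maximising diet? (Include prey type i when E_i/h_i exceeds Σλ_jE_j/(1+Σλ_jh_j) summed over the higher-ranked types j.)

3

Rank by E/h (J/s): medium seeds 1.23, large seeds 0.756, grass seeds 0.552, small seeds 0.234. Include each in turn until the next type's E/h falls below the running intake rate.
Rate on top 1: 0.3347. large seeds: 0.756 > 0.3347 → include.
Rate on top 2: 0.4758. grass seeds: 0.552 > 0.4758 → include.
Rate on top 3: 0.5122. small seeds: 0.234 < 0.5122 → exclude; stop.
Optimal diet: medium seeds, large seeds, grass seeds — 3 of 4 types.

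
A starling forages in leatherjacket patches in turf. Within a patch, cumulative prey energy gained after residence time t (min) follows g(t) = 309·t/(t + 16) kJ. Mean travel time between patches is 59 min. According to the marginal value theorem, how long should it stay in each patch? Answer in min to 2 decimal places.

By the marginal value theorem, leave when the instantaneous gain rate g'(t) equals the habitat-wide average g(t)/(T + t).
g'(t) = 309·16/(t + 16)². Setting 309·16/(t+16)² = 309t/[(t+16)(59+t)] gives 16(59+t) = t(t+16), so t² = 16×59 = 944.
t* = √944 = 30.72 min.

30.72 min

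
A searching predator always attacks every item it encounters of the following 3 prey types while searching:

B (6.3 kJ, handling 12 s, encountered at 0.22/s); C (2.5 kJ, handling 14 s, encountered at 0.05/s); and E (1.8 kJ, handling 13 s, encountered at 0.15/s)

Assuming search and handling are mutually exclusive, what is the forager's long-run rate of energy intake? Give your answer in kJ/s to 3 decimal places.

Energy encountered per unit search time: 0.22×6.3 + 0.05×2.5 + 0.15×1.8 = 1.781 kJ/s.
Handling time per unit search time: 0.22×12 + 0.05×14 + 0.15×13 = 5.29.
Rate = 1.781/(1 + 5.29) = 0.2831 kJ/s.

0.283 kJ/s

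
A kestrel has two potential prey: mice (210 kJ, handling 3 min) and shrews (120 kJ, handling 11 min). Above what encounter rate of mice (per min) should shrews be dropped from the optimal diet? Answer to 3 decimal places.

The zero-one rule: include shrews iff E₂/h₂ > λE₁/(1+λh₁). Equality gives the switch point.
λE₁h₂ = E₂ + λE₂h₁ ⇒ λ = E₂/(E₁h₂ − E₂h₁) = 120/(2310 − 360) = 0.06154 per min.

0.062 per min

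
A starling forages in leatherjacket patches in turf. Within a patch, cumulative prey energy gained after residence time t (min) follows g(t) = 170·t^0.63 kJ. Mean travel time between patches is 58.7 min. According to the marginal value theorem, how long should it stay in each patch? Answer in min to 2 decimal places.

99.95 min

By the marginal value theorem, leave when the instantaneous gain rate g'(t) equals the habitat-wide average g(t)/(T + t).
g'(t) = 0.63·170·t^-0.37. Setting 0.63·170·t^-0.37 = 170·t^0.63/(58.7+t) gives 0.63(58.7+t) = t, so 0.37·t = 0.63×58.7.
t* = 0.63×58.7/0.37 = 99.95 min.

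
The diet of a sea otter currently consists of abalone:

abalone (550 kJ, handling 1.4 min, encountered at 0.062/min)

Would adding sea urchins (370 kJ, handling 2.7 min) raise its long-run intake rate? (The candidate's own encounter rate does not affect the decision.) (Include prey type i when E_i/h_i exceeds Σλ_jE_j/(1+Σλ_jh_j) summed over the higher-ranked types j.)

Current rate: (0.062×550)/(1 + 0.062×1.4) = 31.38 kJ/min.
Profitability of sea urchins: 370/2.7 = 137 kJ/min.
137 > 31.38, so adding sea urchins raises the average — include it.

Yes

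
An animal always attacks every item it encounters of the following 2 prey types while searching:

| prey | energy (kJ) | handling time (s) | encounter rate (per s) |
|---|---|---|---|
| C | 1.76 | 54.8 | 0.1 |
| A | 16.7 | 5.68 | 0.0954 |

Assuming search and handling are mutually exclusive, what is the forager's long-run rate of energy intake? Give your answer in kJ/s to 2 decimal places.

0.25 kJ/s

R = (0.1×1.76 + 0.0954×16.7) / (1 + 0.1×54.8 + 0.0954×5.68) = 1.769/7.022 = 0.252 kJ/s.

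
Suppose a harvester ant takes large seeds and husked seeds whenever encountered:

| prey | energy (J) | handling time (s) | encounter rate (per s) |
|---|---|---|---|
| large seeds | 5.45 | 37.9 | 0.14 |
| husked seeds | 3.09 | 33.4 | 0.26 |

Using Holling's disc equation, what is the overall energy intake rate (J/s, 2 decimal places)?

Energy encountered per unit search time: 0.14×5.45 + 0.26×3.09 = 1.566 J/s.
Handling time per unit search time: 0.14×37.9 + 0.26×33.4 = 13.99.
Rate = 1.566/(1 + 13.99) = 0.1045 J/s.

0.10 J/s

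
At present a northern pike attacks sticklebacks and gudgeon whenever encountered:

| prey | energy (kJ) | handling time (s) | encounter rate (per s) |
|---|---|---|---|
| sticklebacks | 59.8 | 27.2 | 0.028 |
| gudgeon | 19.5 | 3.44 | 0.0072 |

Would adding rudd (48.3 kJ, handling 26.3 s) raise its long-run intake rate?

Yes

On sticklebacks and gudgeon alone, R = ΣλE/(1+Σλh) = 1.815/1.786 = 1.016 kJ/s.
Profitability of rudd: 48.3/26.3 = 1.837 kJ/s.
Since 1.837 > R, including rudd increases the long-run rate.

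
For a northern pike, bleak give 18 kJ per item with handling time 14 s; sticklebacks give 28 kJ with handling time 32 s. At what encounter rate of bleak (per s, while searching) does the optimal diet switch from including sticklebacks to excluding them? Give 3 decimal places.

At the threshold, the rate on bleak alone equals the profitability of sticklebacks: λ·18/(1 + λ·14) = 28/32 = 0.875.
Rearranging, λ(18 − 0.875×14) = 0.875, so λ = 0.875/5.75 = 0.1522 per s.

0.152 per s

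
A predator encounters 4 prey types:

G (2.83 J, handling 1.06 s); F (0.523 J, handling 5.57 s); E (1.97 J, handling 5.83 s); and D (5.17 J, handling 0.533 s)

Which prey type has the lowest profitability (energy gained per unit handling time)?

F

In descending order of E/h:
D: 5.17/0.533 = 9.7 J/s
G: 2.83/1.06 = 2.67 J/s
E: 1.97/5.83 = 0.338 J/s
F: 0.523/5.57 = 0.0939 J/s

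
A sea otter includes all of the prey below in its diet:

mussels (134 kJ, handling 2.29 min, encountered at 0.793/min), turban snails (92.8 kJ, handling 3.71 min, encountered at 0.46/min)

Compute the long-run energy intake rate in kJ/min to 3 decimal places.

R = Σλ_iE_i / (1 + Σλ_ih_i)
Numerator: 0.793×134 + 0.46×92.8 = 148.9
Denominator: 1 + 0.793×2.29 + 0.46×3.71 = 4.523
R = 148.9/4.523 = 32.93 kJ/min

32.935 kJ/min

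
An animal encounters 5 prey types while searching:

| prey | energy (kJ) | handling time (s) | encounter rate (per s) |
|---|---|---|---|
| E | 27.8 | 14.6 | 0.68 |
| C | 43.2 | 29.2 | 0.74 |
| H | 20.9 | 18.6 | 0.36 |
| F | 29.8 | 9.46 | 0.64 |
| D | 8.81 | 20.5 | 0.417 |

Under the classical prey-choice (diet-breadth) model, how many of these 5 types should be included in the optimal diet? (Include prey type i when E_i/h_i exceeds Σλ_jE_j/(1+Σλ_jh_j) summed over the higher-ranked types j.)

1

E/h in descending order: F 3.15, E 1.9, C 1.48, H 1.12, D 0.43 kJ/s. The optimal diet is the largest prefix of this list for which every included type satisfies E_i/h_i > R on the types above it.
Rate on top 1: 2.704. E: 1.9 < 2.704 → exclude; stop.
Optimal diet: F — 1 of 5 types.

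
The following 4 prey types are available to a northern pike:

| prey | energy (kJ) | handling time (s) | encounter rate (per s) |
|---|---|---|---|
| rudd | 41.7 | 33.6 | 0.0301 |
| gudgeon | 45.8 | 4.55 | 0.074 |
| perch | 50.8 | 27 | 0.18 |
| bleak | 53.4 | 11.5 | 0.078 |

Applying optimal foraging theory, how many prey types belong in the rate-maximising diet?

2

E/h in descending order: gudgeon 10.1, bleak 4.64, perch 1.88, rudd 1.24 kJ/s. The optimal diet is the largest prefix of this list for which every included type satisfies E_i/h_i > R on the types above it.
Rate on top 1: 2.535. bleak: 4.64 > 2.535 → include.
Rate on top 2: 3.382. perch: 1.88 < 3.382 → exclude; stop.
Optimal diet: gudgeon, bleak — 2 of 4 types.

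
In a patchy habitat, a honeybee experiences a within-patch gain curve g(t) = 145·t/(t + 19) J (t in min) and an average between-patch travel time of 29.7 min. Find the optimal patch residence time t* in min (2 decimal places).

Maximise g(t)/(T+t): set derivative to zero → g'(t)(T+t) = g(t).
g'(t) = 145·19/(t + 19)². Setting 145·19/(t+19)² = 145t/[(t+19)(29.7+t)] gives 19(29.7+t) = t(t+19), so t² = 19×29.7 = 564.3.
t* = √564.3 = 23.75 min.

23.75 min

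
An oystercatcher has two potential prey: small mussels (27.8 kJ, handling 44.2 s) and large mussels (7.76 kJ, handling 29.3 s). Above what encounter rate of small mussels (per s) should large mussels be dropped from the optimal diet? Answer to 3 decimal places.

The zero-one rule: include large mussels iff E₂/h₂ > λE₁/(1+λh₁). Equality gives the switch point.
λE₁h₂ = E₂ + λE₂h₁ ⇒ λ = E₂/(E₁h₂ − E₂h₁) = 7.76/(814.5 − 343) = 0.01646 per s.

0.016 per s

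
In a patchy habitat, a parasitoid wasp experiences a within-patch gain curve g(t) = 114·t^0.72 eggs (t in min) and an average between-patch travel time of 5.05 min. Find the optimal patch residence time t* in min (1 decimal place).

By the marginal value theorem, leave when the instantaneous gain rate g'(t) equals the habitat-wide average g(t)/(T + t).
g'(t) = 0.72·114·t^-0.28. Setting 0.72·114·t^-0.28 = 114·t^0.72/(5.05+t) gives 0.72(5.05+t) = t, so 0.28·t = 0.72×5.05.
t* = 0.72×5.05/0.28 = 12.99 min.

13.0 min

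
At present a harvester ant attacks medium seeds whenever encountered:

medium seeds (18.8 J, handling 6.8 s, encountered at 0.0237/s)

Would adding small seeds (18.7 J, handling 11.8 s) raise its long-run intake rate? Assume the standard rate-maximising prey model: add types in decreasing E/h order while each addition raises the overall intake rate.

On medium seeds alone, R = ΣλE/(1+Σλh) = 0.4456/1.161 = 0.3837 J/s.
Profitability of small seeds: 18.7/11.8 = 1.585 J/s.
1.585 > 0.3837, so adding small seeds raises the average — include it.

Yes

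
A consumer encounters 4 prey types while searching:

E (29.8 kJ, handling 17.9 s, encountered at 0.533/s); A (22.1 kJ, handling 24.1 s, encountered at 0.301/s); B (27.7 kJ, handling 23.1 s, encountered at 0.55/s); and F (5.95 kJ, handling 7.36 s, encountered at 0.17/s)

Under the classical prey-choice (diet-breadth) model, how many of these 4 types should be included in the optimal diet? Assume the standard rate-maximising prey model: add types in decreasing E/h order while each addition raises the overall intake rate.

1

Profitabilities (E/h, kJ/s): E 1.66, B 1.2, A 0.917, F 0.808. Add prey in this order while the next type's profitability exceeds the intake rate on those already taken.
Rate on top 1: 1.507. B: 1.2 < 1.507 → exclude; stop.
Optimal diet: E — 1 of 4 types.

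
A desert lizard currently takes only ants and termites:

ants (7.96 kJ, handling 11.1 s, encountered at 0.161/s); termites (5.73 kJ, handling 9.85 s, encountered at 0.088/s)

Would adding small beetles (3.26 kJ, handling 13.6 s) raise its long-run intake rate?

Intake rate on the current diet: R = (0.161×7.96 + 0.088×5.73) / (1 + 0.161×11.1 + 0.088×9.85) = 1.786/3.654 = 0.4887 kJ/s.
Profitability of small beetles: 3.26/13.6 = 0.2397 kJ/s.
0.2397 < 0.4887, so adding small beetles would lower the average — exclude it.

No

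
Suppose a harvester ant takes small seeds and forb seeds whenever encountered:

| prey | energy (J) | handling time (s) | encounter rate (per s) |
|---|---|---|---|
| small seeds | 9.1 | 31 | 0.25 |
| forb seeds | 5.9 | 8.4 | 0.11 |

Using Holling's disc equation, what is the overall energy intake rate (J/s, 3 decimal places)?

Energy encountered per unit search time: 0.25×9.1 + 0.11×5.9 = 2.924 J/s.
Handling time per unit search time: 0.25×31 + 0.11×8.4 = 8.674.
Rate = 2.924/(1 + 8.674) = 0.3023 J/s.

0.302 J/s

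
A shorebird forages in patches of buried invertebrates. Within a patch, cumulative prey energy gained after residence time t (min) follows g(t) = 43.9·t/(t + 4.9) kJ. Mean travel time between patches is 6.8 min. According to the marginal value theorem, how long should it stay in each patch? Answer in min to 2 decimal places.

Optimal t* satisfies g'(t*) = g(t*)/(T + t*).
g'(t) = 43.9·4.9/(t + 4.9)². Setting 43.9·4.9/(t+4.9)² = 43.9t/[(t+4.9)(6.8+t)] gives 4.9(6.8+t) = t(t+4.9), so t² = 4.9×6.8 = 33.32.
t* = √33.32 = 5.772 min.

5.77 min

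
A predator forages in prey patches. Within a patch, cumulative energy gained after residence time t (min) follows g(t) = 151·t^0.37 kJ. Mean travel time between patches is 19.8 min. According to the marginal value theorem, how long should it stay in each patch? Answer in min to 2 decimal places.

11.63 min

Maximise g(t)/(T+t): set derivative to zero → g'(t)(T+t) = g(t).
g'(t) = 0.37·151·t^-0.63. Setting 0.37·151·t^-0.63 = 151·t^0.37/(19.8+t) gives 0.37(19.8+t) = t, so 0.63·t = 0.37×19.8.
t* = 0.37×19.8/0.63 = 11.63 min.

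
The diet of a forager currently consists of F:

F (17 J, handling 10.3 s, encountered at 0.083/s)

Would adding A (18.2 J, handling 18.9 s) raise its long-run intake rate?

On F alone, R = ΣλE/(1+Σλh) = 1.411/1.855 = 0.7607 J/s.
Profitability of A: 18.2/18.9 = 0.963 J/s.
0.963 > 0.7607, so adding A raises the average — include it.

Yes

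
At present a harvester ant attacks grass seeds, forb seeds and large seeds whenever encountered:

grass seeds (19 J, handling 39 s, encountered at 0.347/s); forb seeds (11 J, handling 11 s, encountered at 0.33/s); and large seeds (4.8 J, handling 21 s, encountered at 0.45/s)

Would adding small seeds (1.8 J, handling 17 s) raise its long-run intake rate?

No

On grass seeds, forb seeds and large seeds alone, R = ΣλE/(1+Σλh) = 12.38/27.61 = 0.4484 J/s.
small seeds: E/h = 1.8/17 = 0.1059 J/s.
0.1059 < 0.4484, so adding small seeds would lower the average — exclude it.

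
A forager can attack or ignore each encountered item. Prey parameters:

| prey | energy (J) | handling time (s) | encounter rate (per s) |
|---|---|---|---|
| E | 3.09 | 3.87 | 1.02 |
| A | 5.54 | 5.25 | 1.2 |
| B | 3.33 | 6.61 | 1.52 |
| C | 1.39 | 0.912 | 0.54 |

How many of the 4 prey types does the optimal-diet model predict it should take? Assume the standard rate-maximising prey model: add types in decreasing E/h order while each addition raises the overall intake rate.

E/h in descending order: C 1.52, A 1.06, E 0.798, B 0.504 J/s. The optimal diet is the largest prefix of this list for which every included type satisfies E_i/h_i > R on the types above it.
Rate on top 1: 0.5029. A: 1.06 > 0.5029 → include.
Rate on top 2: 0.9495. E: 0.798 < 0.9495 → exclude; stop.
Optimal diet: C, A — 2 of 4 types.

2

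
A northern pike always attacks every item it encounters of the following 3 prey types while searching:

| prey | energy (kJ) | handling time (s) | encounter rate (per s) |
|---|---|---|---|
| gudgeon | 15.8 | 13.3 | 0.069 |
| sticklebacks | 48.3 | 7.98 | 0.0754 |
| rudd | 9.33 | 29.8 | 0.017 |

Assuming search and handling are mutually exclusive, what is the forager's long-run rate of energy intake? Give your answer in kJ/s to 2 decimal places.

1.62 kJ/s

R = (0.069×15.8 + 0.0754×48.3 + 0.017×9.33) / (1 + 0.069×13.3 + 0.0754×7.98 + 0.017×29.8) = 4.891/3.026 = 1.616 kJ/s.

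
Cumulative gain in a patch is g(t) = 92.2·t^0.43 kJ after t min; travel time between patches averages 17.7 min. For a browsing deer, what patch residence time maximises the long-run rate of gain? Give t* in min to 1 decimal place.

Optimal t* satisfies g'(t*) = g(t*)/(T + t*).
g'(t) = 0.43·92.2·t^-0.57. Setting 0.43·92.2·t^-0.57 = 92.2·t^0.43/(17.7+t) gives 0.43(17.7+t) = t, so 0.57·t = 0.43×17.7.
t* = 0.43×17.7/0.57 = 13.35 min.

13.4 min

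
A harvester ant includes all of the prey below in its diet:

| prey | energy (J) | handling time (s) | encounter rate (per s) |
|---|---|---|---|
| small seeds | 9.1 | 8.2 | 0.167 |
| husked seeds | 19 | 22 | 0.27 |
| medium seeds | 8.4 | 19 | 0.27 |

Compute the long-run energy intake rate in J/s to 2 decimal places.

0.66 J/s

R = Σλ_iE_i / (1 + Σλ_ih_i)
Numerator: 0.167×9.1 + 0.27×19 + 0.27×8.4 = 8.918
Denominator: 1 + 0.167×8.2 + 0.27×22 + 0.27×19 = 13.44
R = 8.918/13.44 = 0.6635 J/s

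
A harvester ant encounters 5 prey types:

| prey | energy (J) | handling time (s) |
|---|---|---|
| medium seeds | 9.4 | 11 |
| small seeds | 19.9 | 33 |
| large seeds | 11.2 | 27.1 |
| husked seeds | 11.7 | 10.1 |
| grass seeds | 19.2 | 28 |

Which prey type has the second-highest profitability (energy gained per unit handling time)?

In descending order of E/h:
husked seeds: 11.7/10.1 = 1.16 J/s
medium seeds: 9.4/11 = 0.855 J/s
grass seeds: 19.2/28 = 0.686 J/s
small seeds: 19.9/33 = 0.603 J/s
large seeds: 11.2/27.1 = 0.413 J/s

medium seeds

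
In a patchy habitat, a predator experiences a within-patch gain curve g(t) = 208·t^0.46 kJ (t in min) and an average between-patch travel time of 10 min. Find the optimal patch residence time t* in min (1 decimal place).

Optimal t* satisfies g'(t*) = g(t*)/(T + t*).
g'(t) = 0.46·208·t^-0.54. Setting 0.46·208·t^-0.54 = 208·t^0.46/(10+t) gives 0.46(10+t) = t, so 0.54·t = 0.46×10.
t* = 0.46×10/0.54 = 8.519 min.

8.5 min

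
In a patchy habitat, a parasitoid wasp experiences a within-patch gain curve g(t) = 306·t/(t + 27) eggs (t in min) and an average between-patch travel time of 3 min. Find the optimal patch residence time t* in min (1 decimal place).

9.0 min

Optimal t* satisfies g'(t*) = g(t*)/(T + t*).
g'(t) = 306·27/(t + 27)². Setting 306·27/(t+27)² = 306t/[(t+27)(3+t)] gives 27(3+t) = t(t+27), so t² = 27×3 = 81.
t* = √81 = 9 min.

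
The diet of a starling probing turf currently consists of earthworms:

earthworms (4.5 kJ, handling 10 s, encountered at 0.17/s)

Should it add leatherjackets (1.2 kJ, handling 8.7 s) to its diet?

On earthworms alone, R = ΣλE/(1+Σλh) = 0.765/2.7 = 0.2833 kJ/s.
Profitability of leatherjackets: 1.2/8.7 = 0.1379 kJ/s.
Since 0.1379 < R, time spent handling leatherjackets is better spent searching.

No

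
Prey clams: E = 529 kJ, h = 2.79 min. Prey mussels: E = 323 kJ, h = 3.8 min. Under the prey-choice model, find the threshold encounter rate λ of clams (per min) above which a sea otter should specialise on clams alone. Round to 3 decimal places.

0.291 per min

At the threshold, the rate on clams alone equals the profitability of mussels: λ·529/(1 + λ·2.79) = 323/3.8 = 85.
Rearranging, λ(529 − 85×2.79) = 85, so λ = 85/291.9 = 0.2912 per min.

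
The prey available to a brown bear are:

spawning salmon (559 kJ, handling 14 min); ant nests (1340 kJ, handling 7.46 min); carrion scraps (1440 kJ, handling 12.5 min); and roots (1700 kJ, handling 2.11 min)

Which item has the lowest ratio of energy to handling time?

Profitability E/h (kJ/min): spawning salmon = 559/14 = 39.9, ant nests = 1340/7.46 = 180, carrion scraps = 1440/12.5 = 115, roots = 1700/2.11 = 806.
Ranked: roots > ant nests > carrion scraps > spawning salmon.

spawning salmon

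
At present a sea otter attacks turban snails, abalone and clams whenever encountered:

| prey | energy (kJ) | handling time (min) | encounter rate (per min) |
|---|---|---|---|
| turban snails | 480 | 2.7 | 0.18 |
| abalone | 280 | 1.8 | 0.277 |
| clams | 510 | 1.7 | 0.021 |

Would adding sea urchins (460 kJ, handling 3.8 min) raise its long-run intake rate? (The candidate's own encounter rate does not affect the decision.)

Intake rate on the current diet: R = (0.18×480 + 0.277×280 + 0.021×510) / (1 + 0.18×2.7 + 0.277×1.8 + 0.021×1.7) = 174.7/2.02 = 86.46 kJ/min.
sea urchins: E/h = 460/3.8 = 121.1 kJ/min.
Since 121.1 > R, including sea urchins increases the long-run rate.

Yes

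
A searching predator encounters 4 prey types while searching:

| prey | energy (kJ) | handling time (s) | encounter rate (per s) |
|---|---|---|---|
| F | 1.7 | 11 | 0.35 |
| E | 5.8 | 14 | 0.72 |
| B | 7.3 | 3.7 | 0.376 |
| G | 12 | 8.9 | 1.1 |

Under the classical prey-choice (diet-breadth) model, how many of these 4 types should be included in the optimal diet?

E/h in descending order: B 1.97, G 1.35, E 0.414, F 0.155 kJ/s. The optimal diet is the largest prefix of this list for which every included type satisfies E_i/h_i > R on the types above it.
Rate on top 1: 1.148. G: 1.35 > 1.148 → include.
Rate on top 2: 1.309. E: 0.414 < 1.309 → exclude; stop.
Optimal diet: B, G — 2 of 4 types.

2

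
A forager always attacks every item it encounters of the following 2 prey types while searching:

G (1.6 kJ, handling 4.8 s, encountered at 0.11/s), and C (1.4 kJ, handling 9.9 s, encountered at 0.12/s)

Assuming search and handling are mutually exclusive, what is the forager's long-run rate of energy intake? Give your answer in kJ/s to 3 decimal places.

R = (0.11×1.6 + 0.12×1.4) / (1 + 0.11×4.8 + 0.12×9.9) = 0.344/2.716 = 0.1267 kJ/s.

0.127 kJ/s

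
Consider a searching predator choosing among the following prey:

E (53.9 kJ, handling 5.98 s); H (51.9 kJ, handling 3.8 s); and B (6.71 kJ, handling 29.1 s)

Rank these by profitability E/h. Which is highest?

H

In descending order of E/h:
H: 51.9/3.8 = 13.7 kJ/s
E: 53.9/5.98 = 9.01 kJ/s
B: 6.71/29.1 = 0.231 kJ/s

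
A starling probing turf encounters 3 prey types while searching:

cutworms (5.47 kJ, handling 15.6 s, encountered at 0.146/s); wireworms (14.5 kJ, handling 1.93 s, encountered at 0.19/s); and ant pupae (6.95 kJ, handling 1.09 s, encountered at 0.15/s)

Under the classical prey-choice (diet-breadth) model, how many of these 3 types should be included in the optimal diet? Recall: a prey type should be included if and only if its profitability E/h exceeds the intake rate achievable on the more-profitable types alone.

2

E/h in descending order: wireworms 7.51, ant pupae 6.38, cutworms 0.351 kJ/s. The optimal diet is the largest prefix of this list for which every included type satisfies E_i/h_i > R on the types above it.
Rate on top 1: 2.016. ant pupae: 6.38 > 2.016 → include.
Rate on top 2: 2.482. cutworms: 0.351 < 2.482 → exclude; stop.
Optimal diet: wireworms, ant pupae — 2 of 3 types.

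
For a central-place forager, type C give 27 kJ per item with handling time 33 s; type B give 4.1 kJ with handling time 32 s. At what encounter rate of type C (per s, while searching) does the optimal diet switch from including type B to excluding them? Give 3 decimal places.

0.006 per s

At the threshold, the rate on type C alone equals the profitability of type B: λ·27/(1 + λ·33) = 4.1/32 = 0.1281.
Rearranging, λ(27 − 0.1281×33) = 0.1281, so λ = 0.1281/22.77 = 0.005626 per s.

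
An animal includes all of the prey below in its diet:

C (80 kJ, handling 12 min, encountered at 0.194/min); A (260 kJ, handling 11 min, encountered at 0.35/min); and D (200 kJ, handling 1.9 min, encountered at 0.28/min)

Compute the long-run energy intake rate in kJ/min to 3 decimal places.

R = Σλ_iE_i / (1 + Σλ_ih_i)
Numerator: 0.194×80 + 0.35×260 + 0.28×200 = 162.5
Denominator: 1 + 0.194×12 + 0.35×11 + 0.28×1.9 = 7.71
R = 162.5/7.71 = 21.08 kJ/min

21.079 kJ/min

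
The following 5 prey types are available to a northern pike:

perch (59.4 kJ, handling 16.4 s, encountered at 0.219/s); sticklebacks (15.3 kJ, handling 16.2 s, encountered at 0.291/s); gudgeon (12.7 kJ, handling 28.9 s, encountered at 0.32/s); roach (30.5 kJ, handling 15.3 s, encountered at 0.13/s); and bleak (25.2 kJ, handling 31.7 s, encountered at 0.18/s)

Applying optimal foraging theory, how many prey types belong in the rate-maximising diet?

1

Profitabilities (E/h, kJ/s): perch 3.62, roach 1.99, sticklebacks 0.944, bleak 0.795, gudgeon 0.439. Add prey in this order while the next type's profitability exceeds the intake rate on those already taken.
Rate on top 1: 2.833. roach: 1.99 < 2.833 → exclude; stop.
Optimal diet: perch — 1 of 5 types.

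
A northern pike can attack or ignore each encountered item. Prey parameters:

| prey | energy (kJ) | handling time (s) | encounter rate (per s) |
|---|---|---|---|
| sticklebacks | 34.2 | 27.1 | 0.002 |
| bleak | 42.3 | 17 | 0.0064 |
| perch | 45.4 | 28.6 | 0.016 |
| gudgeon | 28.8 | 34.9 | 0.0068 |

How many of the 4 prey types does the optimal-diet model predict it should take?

4

E/h in descending order: bleak 2.49, perch 1.59, sticklebacks 1.26, gudgeon 0.825 kJ/s. The optimal diet is the largest prefix of this list for which every included type satisfies E_i/h_i > R on the types above it.
Rate on top 1: 0.2442. perch: 1.59 > 0.2442 → include.
Rate on top 2: 0.6366. sticklebacks: 1.26 > 0.6366 → include.
Rate on top 3: 0.6575. gudgeon: 0.825 > 0.6575 → include.
Optimal diet: bleak, perch, sticklebacks, gudgeon — 4 of 4 types.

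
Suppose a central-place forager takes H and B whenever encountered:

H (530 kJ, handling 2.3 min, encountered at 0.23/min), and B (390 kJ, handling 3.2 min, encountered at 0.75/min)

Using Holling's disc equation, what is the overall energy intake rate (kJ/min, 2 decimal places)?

Energy encountered per unit search time: 0.23×530 + 0.75×390 = 414.4 kJ/min.
Handling time per unit search time: 0.23×2.3 + 0.75×3.2 = 2.929.
Rate = 414.4/(1 + 2.929) = 105.5 kJ/min.

105.47 kJ/min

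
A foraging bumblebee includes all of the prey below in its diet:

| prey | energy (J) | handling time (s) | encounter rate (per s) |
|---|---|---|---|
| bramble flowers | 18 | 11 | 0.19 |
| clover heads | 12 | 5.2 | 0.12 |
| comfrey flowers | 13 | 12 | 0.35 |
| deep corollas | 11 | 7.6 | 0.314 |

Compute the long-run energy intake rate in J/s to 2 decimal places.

Energy encountered per unit search time: 0.19×18 + 0.12×12 + 0.35×13 + 0.314×11 = 12.86 J/s.
Handling time per unit search time: 0.19×11 + 0.12×5.2 + 0.35×12 + 0.314×7.6 = 9.3.
Rate = 12.86/(1 + 9.3) = 1.249 J/s.

1.25 J/s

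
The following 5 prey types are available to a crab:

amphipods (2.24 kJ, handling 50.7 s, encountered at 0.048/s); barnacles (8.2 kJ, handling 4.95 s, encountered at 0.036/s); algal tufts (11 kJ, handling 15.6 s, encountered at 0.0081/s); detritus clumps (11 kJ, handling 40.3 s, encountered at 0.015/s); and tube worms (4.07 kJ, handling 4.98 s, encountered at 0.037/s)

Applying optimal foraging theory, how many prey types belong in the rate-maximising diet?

E/h in descending order: barnacles 1.66, tube worms 0.817, algal tufts 0.705, detritus clumps 0.273, amphipods 0.0442 kJ/s. The optimal diet is the largest prefix of this list for which every included type satisfies E_i/h_i > R on the types above it.
Rate on top 1: 0.2506. tube worms: 0.817 > 0.2506 → include.
Rate on top 2: 0.3272. algal tufts: 0.705 > 0.3272 → include.
Rate on top 3: 0.3593. detritus clumps: 0.273 < 0.3593 → exclude; stop.
Optimal diet: barnacles, tube worms, algal tufts — 3 of 5 types.

3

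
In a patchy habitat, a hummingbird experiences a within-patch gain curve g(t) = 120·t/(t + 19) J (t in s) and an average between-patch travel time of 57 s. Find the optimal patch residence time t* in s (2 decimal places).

Maximise g(t)/(T+t): set derivative to zero → g'(t)(T+t) = g(t).
g'(t) = 120·19/(t + 19)². Setting 120·19/(t+19)² = 120t/[(t+19)(57+t)] gives 19(57+t) = t(t+19), so t² = 19×57 = 1083.
t* = √1083 = 32.91 s.

32.91 s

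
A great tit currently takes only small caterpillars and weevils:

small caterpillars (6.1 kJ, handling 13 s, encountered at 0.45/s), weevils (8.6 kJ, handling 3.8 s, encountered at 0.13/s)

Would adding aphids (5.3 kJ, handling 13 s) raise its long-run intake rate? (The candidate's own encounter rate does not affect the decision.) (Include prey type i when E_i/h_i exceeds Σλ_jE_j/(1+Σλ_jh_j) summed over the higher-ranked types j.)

On small caterpillars and weevils alone, R = ΣλE/(1+Σλh) = 3.863/7.344 = 0.526 kJ/s.
aphids: E/h = 5.3/13 = 0.4077 kJ/s.
Since 0.4077 < R, time spent handling aphids is better spent searching.

No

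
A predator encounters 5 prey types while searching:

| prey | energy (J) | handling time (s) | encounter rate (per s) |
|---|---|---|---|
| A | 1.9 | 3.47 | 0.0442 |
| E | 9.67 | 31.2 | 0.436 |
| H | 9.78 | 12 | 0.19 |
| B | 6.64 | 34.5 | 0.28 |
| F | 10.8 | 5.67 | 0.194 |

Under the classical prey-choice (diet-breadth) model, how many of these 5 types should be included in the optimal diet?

1

Profitabilities (E/h, J/s): F 1.9, H 0.815, A 0.548, E 0.31, B 0.192. Add prey in this order while the next type's profitability exceeds the intake rate on those already taken.
Rate on top 1: 0.9977. H: 0.815 < 0.9977 → exclude; stop.
Optimal diet: F — 1 of 5 types.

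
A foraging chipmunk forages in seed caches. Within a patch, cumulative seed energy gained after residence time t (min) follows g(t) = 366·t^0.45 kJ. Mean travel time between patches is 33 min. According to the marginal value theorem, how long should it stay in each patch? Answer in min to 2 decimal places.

By the marginal value theorem, leave when the instantaneous gain rate g'(t) equals the habitat-wide average g(t)/(T + t).
g'(t) = 0.45·366·t^-0.55. Setting 0.45·366·t^-0.55 = 366·t^0.45/(33+t) gives 0.45(33+t) = t, so 0.55·t = 0.45×33.
t* = 0.45×33/0.55 = 27 min.

27.00 min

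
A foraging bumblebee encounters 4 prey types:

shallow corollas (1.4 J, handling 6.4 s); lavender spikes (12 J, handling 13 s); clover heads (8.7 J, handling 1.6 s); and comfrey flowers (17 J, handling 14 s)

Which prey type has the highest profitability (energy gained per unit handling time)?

clover heads

In descending order of E/h:
clover heads: 8.7/1.6 = 5.44 J/s
comfrey flowers: 17/14 = 1.21 J/s
lavender spikes: 12/13 = 0.923 J/s
shallow corollas: 1.4/6.4 = 0.219 J/s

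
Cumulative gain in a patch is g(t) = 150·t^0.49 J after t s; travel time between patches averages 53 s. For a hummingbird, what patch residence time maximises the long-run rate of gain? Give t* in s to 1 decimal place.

By the marginal value theorem, leave when the instantaneous gain rate g'(t) equals the habitat-wide average g(t)/(T + t).
g'(t) = 0.49·150·t^-0.51. Setting 0.49·150·t^-0.51 = 150·t^0.49/(53+t) gives 0.49(53+t) = t, so 0.51·t = 0.49×53.
t* = 0.49×53/0.51 = 50.92 s.

50.9 s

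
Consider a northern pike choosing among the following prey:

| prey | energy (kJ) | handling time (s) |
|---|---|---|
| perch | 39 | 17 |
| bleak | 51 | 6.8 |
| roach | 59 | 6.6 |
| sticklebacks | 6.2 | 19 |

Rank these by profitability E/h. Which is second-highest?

Profitability E/h (kJ/s): perch = 39/17 = 2.29, bleak = 51/6.8 = 7.5, roach = 59/6.6 = 8.94, sticklebacks = 6.2/19 = 0.326.
Ranked: roach > bleak > perch > sticklebacks.

bleak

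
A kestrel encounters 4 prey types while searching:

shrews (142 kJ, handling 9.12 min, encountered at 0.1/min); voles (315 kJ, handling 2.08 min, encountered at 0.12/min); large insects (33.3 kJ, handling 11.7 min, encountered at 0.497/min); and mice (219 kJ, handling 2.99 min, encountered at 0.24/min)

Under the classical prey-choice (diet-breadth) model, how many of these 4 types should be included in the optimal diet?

2

E/h in descending order: voles 151, mice 73.2, shrews 15.6, large insects 2.85 kJ/min. The optimal diet is the largest prefix of this list for which every included type satisfies E_i/h_i > R on the types above it.
Rate on top 1: 30.25. mice: 73.2 > 30.25 → include.
Rate on top 2: 45.93. shrews: 15.6 < 45.93 → exclude; stop.
Optimal diet: voles, mice — 2 of 4 types.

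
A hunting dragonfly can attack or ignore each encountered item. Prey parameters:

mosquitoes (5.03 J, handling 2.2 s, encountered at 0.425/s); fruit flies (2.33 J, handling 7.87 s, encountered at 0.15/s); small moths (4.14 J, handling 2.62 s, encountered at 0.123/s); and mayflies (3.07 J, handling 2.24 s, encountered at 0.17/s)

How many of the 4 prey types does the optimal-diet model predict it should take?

3

E/h in descending order: mosquitoes 2.29, small moths 1.58, mayflies 1.37, fruit flies 0.296 J/s. The optimal diet is the largest prefix of this list for which every included type satisfies E_i/h_i > R on the types above it.
Rate on top 1: 1.105. small moths: 1.58 > 1.105 → include.
Rate on top 2: 1.173. mayflies: 1.37 > 1.173 → include.
Rate on top 3: 1.201. fruit flies: 0.296 < 1.201 → exclude; stop.
Optimal diet: mosquitoes, small moths, mayflies — 3 of 4 types.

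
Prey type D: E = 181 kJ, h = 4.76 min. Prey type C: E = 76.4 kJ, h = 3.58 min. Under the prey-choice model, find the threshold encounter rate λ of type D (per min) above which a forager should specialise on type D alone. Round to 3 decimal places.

At the threshold, the rate on type D alone equals the profitability of type C: λ·181/(1 + λ·4.76) = 76.4/3.58 = 21.34.
Rearranging, λ(181 − 21.34×4.76) = 21.34, so λ = 21.34/79.42 = 0.2687 per min.

0.269 per min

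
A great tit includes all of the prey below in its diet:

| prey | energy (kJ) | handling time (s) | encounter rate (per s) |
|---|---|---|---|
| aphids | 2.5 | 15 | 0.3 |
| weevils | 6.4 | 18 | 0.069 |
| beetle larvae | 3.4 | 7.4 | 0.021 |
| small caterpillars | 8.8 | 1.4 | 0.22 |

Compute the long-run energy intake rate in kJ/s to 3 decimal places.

0.444 kJ/s

R = (0.3×2.5 + 0.069×6.4 + 0.021×3.4 + 0.22×8.8) / (1 + 0.3×15 + 0.069×18 + 0.021×7.4 + 0.22×1.4) = 3.199/7.205 = 0.444 kJ/s.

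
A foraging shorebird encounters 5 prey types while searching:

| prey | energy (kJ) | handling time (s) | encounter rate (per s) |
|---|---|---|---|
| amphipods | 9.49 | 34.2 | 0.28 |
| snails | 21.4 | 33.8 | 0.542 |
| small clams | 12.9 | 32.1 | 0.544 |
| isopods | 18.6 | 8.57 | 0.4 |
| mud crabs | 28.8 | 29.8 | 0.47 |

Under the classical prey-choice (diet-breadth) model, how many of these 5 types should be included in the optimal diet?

1

E/h in descending order: isopods 2.17, mud crabs 0.966, snails 0.633, small clams 0.402, amphipods 0.277 kJ/s. The optimal diet is the largest prefix of this list for which every included type satisfies E_i/h_i > R on the types above it.
Rate on top 1: 1.68. mud crabs: 0.966 < 1.68 → exclude; stop.
Optimal diet: isopods — 1 of 5 types.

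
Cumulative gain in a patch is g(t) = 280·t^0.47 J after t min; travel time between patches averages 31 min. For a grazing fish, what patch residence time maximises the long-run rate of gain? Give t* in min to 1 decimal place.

27.5 min

Maximise g(t)/(T+t): set derivative to zero → g'(t)(T+t) = g(t).
g'(t) = 0.47·280·t^-0.53. Setting 0.47·280·t^-0.53 = 280·t^0.47/(31+t) gives 0.47(31+t) = t, so 0.53·t = 0.47×31.
t* = 0.47×31/0.53 = 27.49 min.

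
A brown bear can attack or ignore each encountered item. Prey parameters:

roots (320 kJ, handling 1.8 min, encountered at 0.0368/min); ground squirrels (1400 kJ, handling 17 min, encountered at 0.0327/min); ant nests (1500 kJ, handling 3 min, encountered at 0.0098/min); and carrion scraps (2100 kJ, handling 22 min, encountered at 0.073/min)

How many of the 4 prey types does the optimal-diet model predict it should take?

E/h in descending order: ant nests 500, roots 178, carrion scraps 95.5, ground squirrels 82.4 kJ/min. The optimal diet is the largest prefix of this list for which every included type satisfies E_i/h_i > R on the types above it.
Rate on top 1: 14.28. roots: 178 > 14.28 → include.
Rate on top 2: 24.16. carrion scraps: 95.5 > 24.16 → include.
Rate on top 3: 66.54. ground squirrels: 82.4 > 66.54 → include.
Optimal diet: ant nests, roots, carrion scraps, ground squirrels — 4 of 4 types.

4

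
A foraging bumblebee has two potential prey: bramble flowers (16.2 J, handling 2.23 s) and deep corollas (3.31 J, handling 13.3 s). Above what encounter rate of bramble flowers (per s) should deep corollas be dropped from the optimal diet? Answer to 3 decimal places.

Drop deep corollas once their profitability E₂/h₂ falls below the rate achievable on bramble flowers alone: E₂/h₂ = λE₁/(1 + λh₁).
Solve for λ: λE₁h₂ = E₂(1 + λh₁) → λ(E₁h₂ − E₂h₁) = E₂ → λ = E₂/(E₁h₂ − E₂h₁).
λ = 3.31/(16.2×13.3 − 3.31×2.23) = 3.31/208.1 = 0.01591 per s.

0.016 per s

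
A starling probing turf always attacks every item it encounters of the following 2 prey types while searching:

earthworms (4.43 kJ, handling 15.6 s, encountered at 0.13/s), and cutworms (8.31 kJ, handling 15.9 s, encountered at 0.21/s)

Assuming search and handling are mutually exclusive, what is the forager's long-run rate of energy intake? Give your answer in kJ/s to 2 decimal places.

Energy encountered per unit search time: 0.13×4.43 + 0.21×8.31 = 2.321 kJ/s.
Handling time per unit search time: 0.13×15.6 + 0.21×15.9 = 5.367.
Rate = 2.321/(1 + 5.367) = 0.3645 kJ/s.

0.36 kJ/s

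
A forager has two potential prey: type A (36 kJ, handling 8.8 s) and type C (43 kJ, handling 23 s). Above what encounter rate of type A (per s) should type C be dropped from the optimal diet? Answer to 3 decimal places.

0.096 per s

The zero-one rule: include type C iff E₂/h₂ > λE₁/(1+λh₁). Equality gives the switch point.
λE₁h₂ = E₂ + λE₂h₁ ⇒ λ = E₂/(E₁h₂ − E₂h₁) = 43/(828 − 378.4) = 0.09564 per s.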